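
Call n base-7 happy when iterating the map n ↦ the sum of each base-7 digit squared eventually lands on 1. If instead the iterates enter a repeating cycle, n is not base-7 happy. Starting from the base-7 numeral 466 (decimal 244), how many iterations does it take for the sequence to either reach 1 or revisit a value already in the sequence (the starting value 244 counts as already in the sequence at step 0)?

244 = (4,6,6)_7 → 4² + 6² + 6² = 16 + 36 + 36 = 88
88 = (1,5,4)_7 → 1² + 5² + 4² = 1 + 25 + 16 = 42
42 = (6,0)_7 → 6² + 0² = 36 + 0 = 36
36 = (5,1)_7 → 5² + 1² = 25 + 1 = 26
26 = (3,5)_7 → 3² + 5² = 9 + 25 = 34
34 = (4,6)_7 → 4² + 6² = 16 + 36 = 52
52 = (1,0,3)_7 → 1² + 0² + 3² = 1 + 0 + 9 = 10
10 = (1,3)_7 → 1² + 3² = 1 + 9 = 10  — 10 repeats.
That took 8 steps.

8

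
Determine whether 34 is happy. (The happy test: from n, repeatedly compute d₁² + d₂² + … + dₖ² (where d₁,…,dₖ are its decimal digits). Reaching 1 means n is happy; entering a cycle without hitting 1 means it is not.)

not happy

34 → 25
25 → 29
29 → 85
85 → 89
89 → 145
145 → 42
42 → 20
20 → 4
4 → 16
16 → 37
37 → 58
58 → 89  — 89 already seen; the sequence cycles without reaching 1.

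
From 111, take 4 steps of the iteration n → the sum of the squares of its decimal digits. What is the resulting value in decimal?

65

111 → 3
3 → 9
9 → 81
81 → 65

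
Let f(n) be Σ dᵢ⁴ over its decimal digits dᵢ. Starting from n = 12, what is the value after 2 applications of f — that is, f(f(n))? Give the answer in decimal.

2402

12 → 1⁴ + 2⁴ = 1 + 16 = 17
17 → 1⁴ + 7⁴ = 1 + 2401 = 2402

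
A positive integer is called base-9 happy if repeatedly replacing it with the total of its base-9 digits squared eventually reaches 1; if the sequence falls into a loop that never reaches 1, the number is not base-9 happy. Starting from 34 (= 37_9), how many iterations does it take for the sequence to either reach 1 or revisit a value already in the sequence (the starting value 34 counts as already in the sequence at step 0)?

34 = (3,7)_9 → 3² + 7² = 9 + 49 = 58
58 = (6,4)_9 → 6² + 4² = 36 + 16 = 52
52 = (5,7)_9 → 5² + 7² = 25 + 49 = 74
74 = (8,2)_9 → 8² + 2² = 64 + 4 = 68
68 = (7,5)_9 → 7² + 5² = 49 + 25 = 74  — 74 repeats.
That took 5 steps.

5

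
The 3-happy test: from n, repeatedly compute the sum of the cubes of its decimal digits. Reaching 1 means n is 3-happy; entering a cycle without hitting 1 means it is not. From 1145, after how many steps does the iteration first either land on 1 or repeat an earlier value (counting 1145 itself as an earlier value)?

4

1145 → 1³ + 1³ + 4³ + 5³ = 1 + 1 + 64 + 125 = 191
191 → 1³ + 9³ + 1³ = 1 + 729 + 1 = 731
731 → 7³ + 3³ + 1³ = 343 + 27 + 1 = 371
371 → 3³ + 7³ + 1³ = 27 + 343 + 1 = 371  — 371 repeats.
That took 4 steps.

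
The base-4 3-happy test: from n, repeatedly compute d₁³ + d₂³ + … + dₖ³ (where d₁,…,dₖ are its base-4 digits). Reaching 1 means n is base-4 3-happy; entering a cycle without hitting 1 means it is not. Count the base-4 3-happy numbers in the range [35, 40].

2

35: 35 → 35  — not base-4 3-happy
36: 36 → 9 → 9  — not base-4 3-happy
37: 37 → 10 → 16 → 1  — base-4 3-happy
38: 38 → 17 → 2 → 8 → 8  — not base-4 3-happy
39: 39 → 36 → 9 → 9  — not base-4 3-happy
40: 40 → 16 → 1  — base-4 3-happy
base-4 3-happy: 37, 40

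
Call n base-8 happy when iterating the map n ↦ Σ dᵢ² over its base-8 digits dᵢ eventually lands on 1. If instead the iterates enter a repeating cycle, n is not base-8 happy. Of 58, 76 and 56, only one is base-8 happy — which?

76

58: 58 → 53 → 61 → 74 → 6 → 36 → 32 → 16 → 4 → 16  — repeats 16 (not base-8 happy)
76: 76 → 18 → 8 → 1  — reaches 1 (base-8 happy)
56: 56 → 49 → 37 → 41 → 26 → 13 → 26  — repeats 26 (not base-8 happy)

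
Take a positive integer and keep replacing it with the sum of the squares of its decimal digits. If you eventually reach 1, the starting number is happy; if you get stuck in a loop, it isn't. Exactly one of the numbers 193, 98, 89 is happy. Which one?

193: 193 → 91 → 82 → 68 → 100 → 1  — reaches 1 (happy)
98: 98 → 145 → 42 → 20 → 4 → 16 → 37 → 58 → 89 → 145  — repeats 145 (not happy)
89: 89 → 145 → 42 → 20 → 4 → 16 → 37 → 58 → 89  — repeats 89 (not happy)

193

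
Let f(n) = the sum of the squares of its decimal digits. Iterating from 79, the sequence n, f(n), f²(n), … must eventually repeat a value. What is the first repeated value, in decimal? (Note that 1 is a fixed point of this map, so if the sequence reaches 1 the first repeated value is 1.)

1

79 → 130
130 → 10
10 → 1  — reached the fixed point 1.
1 → 1, so 1 is the first repeated value.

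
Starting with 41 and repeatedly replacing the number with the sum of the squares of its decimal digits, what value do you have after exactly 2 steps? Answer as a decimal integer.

50

41 → 4² + 1² = 17
17 → 1² + 7² = 50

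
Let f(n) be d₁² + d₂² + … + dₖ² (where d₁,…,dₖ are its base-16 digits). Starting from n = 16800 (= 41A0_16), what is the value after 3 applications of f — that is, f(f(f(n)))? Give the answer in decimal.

116

16800 = (4,1,10,0)_16 → 4² + 1² + 10² + 0² = 16 + 1 + 100 + 0 = 117
117 = (7,5)_16 → 7² + 5² = 49 + 25 = 74
74 = (4,10)_16 → 4² + 10² = 16 + 100 = 116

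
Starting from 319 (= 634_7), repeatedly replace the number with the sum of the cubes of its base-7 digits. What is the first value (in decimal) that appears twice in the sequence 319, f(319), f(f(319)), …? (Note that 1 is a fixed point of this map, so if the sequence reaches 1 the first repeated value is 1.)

319 = (6,3,4)_7 → 6³ + 3³ + 4³ = 307
307 = (6,1,6)_7 → 6³ + 1³ + 6³ = 433
433 = (1,1,5,6)_7 → 1³ + 1³ + 5³ + 6³ = 343
343 = (1,0,0,0)_7 → 1³ + 0³ + 0³ + 0³ = 1  — reached the fixed point 1.
1 → 1, so 1 is the first repeated value.

1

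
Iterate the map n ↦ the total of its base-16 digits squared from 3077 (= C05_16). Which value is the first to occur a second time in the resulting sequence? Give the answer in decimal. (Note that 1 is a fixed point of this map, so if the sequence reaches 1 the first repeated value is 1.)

3077 = (12,0,5)_16 → 12² + 0² + 5² = 144 + 0 + 25 = 169
169 = (10,9)_16 → 10² + 9² = 100 + 81 = 181
181 = (11,5)_16 → 11² + 5² = 121 + 25 = 146
146 = (9,2)_16 → 9² + 2² = 81 + 4 = 85
85 = (5,5)_16 → 5² + 5² = 25 + 25 = 50
50 = (3,2)_16 → 3² + 2² = 9 + 4 = 13
13 = (13)_16 → 13² = 169  — 169 already appeared earlier.

169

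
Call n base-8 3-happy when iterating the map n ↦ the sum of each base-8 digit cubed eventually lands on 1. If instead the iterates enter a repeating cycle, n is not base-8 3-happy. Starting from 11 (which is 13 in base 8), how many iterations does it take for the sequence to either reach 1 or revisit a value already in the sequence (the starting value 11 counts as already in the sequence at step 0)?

11 = (1,3)_8 → 1³ + 3³ = 1 + 27 = 28
28 = (3,4)_8 → 3³ + 4³ = 27 + 64 = 91
91 = (1,3,3)_8 → 1³ + 3³ + 3³ = 1 + 27 + 27 = 55
55 = (6,7)_8 → 6³ + 7³ = 216 + 343 = 559
559 = (1,0,5,7)_8 → 1³ + 0³ + 5³ + 7³ = 1 + 0 + 125 + 343 = 469
469 = (7,2,5)_8 → 7³ + 2³ + 5³ = 343 + 8 + 125 = 476
476 = (7,3,4)_8 → 7³ + 3³ + 4³ = 343 + 27 + 64 = 434
434 = (6,6,2)_8 → 6³ + 6³ + 2³ = 216 + 216 + 8 = 440
440 = (6,7,0)_8 → 6³ + 7³ + 0³ = 216 + 343 + 0 = 559  — 559 repeats.
That took 9 steps.

9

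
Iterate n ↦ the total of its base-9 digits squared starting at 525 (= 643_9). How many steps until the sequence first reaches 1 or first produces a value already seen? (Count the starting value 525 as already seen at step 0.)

7

525 = (6,4,3)_9 → 6² + 4² + 3² = 36 + 16 + 9 = 61
61 = (6,7)_9 → 6² + 7² = 36 + 49 = 85
85 = (1,0,4)_9 → 1² + 0² + 4² = 1 + 0 + 16 = 17
17 = (1,8)_9 → 1² + 8² = 1 + 64 = 65
65 = (7,2)_9 → 7² + 2² = 49 + 4 = 53
53 = (5,8)_9 → 5² + 8² = 25 + 64 = 89
89 = (1,0,8)_9 → 1² + 0² + 8² = 1 + 0 + 64 = 65  — 65 repeats.
That took 7 steps.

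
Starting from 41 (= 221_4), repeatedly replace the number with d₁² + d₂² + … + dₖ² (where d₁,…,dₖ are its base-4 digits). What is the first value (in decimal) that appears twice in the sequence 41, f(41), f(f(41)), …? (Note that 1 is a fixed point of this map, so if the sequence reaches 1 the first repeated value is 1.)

1

41 = (2,2,1)_4 → 2² + 2² + 1² = 4 + 4 + 1 = 9
9 = (2,1)_4 → 2² + 1² = 4 + 1 = 5
5 = (1,1)_4 → 1² + 1² = 1 + 1 = 2
2 = (2)_4 → 2² = 4
4 = (1,0)_4 → 1² + 0² = 1 + 0 = 1  — reached the fixed point 1.
1 → 1, so 1 is the first repeated value.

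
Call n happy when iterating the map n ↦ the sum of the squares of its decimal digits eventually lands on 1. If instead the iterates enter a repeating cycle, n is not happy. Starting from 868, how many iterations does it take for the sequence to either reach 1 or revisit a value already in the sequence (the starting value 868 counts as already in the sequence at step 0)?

15

868 → 8² + 6² + 8² = 64 + 36 + 64 = 164
164 → 1² + 6² + 4² = 1 + 36 + 16 = 53
53 → 5² + 3² = 25 + 9 = 34
34 → 3² + 4² = 9 + 16 = 25
25 → 2² + 5² = 4 + 25 = 29
29 → 2² + 9² = 4 + 81 = 85
85 → 8² + 5² = 64 + 25 = 89
89 → 8² + 9² = 64 + 81 = 145
145 → 1² + 4² + 5² = 1 + 16 + 25 = 42
42 → 4² + 2² = 16 + 4 = 20
20 → 2² + 0² = 4 + 0 = 4
4 → 4² = 16
16 → 1² + 6² = 1 + 36 = 37
37 → 3² + 7² = 9 + 49 = 58
58 → 5² + 8² = 25 + 64 = 89  — 89 repeats.
That took 15 steps.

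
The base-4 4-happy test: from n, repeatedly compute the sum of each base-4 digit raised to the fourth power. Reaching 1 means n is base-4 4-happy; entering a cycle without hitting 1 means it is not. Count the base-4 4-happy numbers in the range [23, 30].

23: 23 → 83 → 83  — not base-4 4-happy
24: 24 → 17 → 2 → 16 → 1  — base-4 4-happy
25: 25 → 18 → 17 → 2 → 16 → 1  — base-4 4-happy
26: 26 → 33 → 17 → 2 → 16 → 1  — base-4 4-happy
27: 27 → 98 → 33 → 17 → 2 → 16 → 1  — base-4 4-happy
28: 28 → 82 → 18 → 17 → 2 → 16 → 1  — base-4 4-happy
29: 29 → 83 → 83  — not base-4 4-happy
30: 30 → 98 → 33 → 17 → 2 → 16 → 1  — base-4 4-happy
base-4 4-happy: 24, 25, 26, 27, 28, 30

6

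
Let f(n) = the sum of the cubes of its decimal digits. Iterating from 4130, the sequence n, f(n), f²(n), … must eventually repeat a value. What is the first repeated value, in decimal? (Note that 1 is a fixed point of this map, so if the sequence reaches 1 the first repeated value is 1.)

371

4130 → 4³ + 1³ + 3³ + 0³ = 92
92 → 9³ + 2³ = 737
737 → 7³ + 3³ + 7³ = 713
713 → 7³ + 1³ + 3³ = 371
371 → 3³ + 7³ + 1³ = 371  — 371 already appeared earlier.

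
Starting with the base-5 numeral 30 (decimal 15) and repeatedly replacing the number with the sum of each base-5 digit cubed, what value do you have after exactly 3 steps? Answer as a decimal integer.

65

15 = (3,0)_5 → 3³ + 0³ = 27 + 0 = 27
27 = (1,0,2)_5 → 1³ + 0³ + 2³ = 1 + 0 + 8 = 9
9 = (1,4)_5 → 1³ + 4³ = 1 + 64 = 65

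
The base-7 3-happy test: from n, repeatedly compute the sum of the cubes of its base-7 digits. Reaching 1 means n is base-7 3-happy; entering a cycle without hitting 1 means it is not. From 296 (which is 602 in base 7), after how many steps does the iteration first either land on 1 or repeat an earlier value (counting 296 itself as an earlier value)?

6

296 = (6,0,2)_7 → 6³ + 0³ + 2³ = 224
224 = (4,4,0)_7 → 4³ + 4³ + 0³ = 128
128 = (2,4,2)_7 → 2³ + 4³ + 2³ = 80
80 = (1,4,3)_7 → 1³ + 4³ + 3³ = 92
92 = (1,6,1)_7 → 1³ + 6³ + 1³ = 218
218 = (4,3,1)_7 → 4³ + 3³ + 1³ = 92  — 92 repeats.
That took 6 steps.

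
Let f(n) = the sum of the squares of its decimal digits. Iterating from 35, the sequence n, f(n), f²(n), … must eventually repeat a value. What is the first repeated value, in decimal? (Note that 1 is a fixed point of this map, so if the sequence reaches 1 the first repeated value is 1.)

89

35 → 3² + 5² = 9 + 25 = 34
34 → 3² + 4² = 9 + 16 = 25
25 → 2² + 5² = 4 + 25 = 29
29 → 2² + 9² = 4 + 81 = 85
85 → 8² + 5² = 64 + 25 = 89
89 → 8² + 9² = 64 + 81 = 145
145 → 1² + 4² + 5² = 1 + 16 + 25 = 42
42 → 4² + 2² = 16 + 4 = 20
20 → 2² + 0² = 4 + 0 = 4
4 → 4² = 16
16 → 1² + 6² = 1 + 36 = 37
37 → 3² + 7² = 9 + 49 = 58
58 → 5² + 8² = 25 + 64 = 89  — 89 already appeared earlier.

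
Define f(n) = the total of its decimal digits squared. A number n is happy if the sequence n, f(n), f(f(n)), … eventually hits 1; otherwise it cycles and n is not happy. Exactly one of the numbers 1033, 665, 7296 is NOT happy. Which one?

1033: 1033 → 19 → 82 → 68 → 100 → 1  — reaches 1 (happy)
665: 665 → 97 → 130 → 10 → 1  — reaches 1 (happy)
7296: 7296 → 170 → 50 → 25 → 29 → 85 → 89 → 145 → 42 → 20 → 4 → 16 → 37 → 58 → 89  — repeats 89 (not happy)

7296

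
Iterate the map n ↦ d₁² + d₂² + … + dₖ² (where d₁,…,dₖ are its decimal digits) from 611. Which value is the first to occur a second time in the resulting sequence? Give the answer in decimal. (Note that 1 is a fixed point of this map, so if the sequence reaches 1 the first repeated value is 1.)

611 → 6² + 1² + 1² = 38
38 → 3² + 8² = 73
73 → 7² + 3² = 58
58 → 5² + 8² = 89
89 → 8² + 9² = 145
145 → 1² + 4² + 5² = 42
42 → 4² + 2² = 20
20 → 2² + 0² = 4
4 → 4² = 16
16 → 1² + 6² = 37
37 → 3² + 7² = 58  — 58 already appeared earlier.

58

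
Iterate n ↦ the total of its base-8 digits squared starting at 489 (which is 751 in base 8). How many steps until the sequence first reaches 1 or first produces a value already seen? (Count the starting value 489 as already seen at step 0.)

6

489 = (7,5,1)_8 → 75
75 = (1,1,3)_8 → 11
11 = (1,3)_8 → 10
10 = (1,2)_8 → 5
5 = (5)_8 → 25
25 = (3,1)_8 → 10  — 10 repeats.
That took 6 steps.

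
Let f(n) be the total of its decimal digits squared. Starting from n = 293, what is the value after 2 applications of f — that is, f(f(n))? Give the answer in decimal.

293 → 2² + 9² + 3² = 4 + 81 + 9 = 94
94 → 9² + 4² = 81 + 16 = 97

97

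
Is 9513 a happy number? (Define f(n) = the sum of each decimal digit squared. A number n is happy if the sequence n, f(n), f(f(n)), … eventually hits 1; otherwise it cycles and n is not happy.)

not happy

9513 → 116
116 → 38
38 → 73
73 → 58
58 → 89
89 → 145
145 → 42
42 → 20
20 → 4
4 → 16
16 → 37
37 → 58  — 58 already seen; the sequence cycles without reaching 1.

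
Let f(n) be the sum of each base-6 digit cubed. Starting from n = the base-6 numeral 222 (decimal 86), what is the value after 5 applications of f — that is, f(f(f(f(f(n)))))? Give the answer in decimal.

86 = (2,2,2)_6 → 2³ + 2³ + 2³ = 8 + 8 + 8 = 24
24 = (4,0)_6 → 4³ + 0³ = 64 + 0 = 64
64 = (1,4,4)_6 → 1³ + 4³ + 4³ = 1 + 64 + 64 = 129
129 = (3,3,3)_6 → 3³ + 3³ + 3³ = 27 + 27 + 27 = 81
81 = (2,1,3)_6 → 2³ + 1³ + 3³ = 8 + 1 + 27 = 36

36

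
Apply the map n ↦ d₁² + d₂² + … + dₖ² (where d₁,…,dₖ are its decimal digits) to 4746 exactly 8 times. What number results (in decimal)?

89

4746 → 4² + 7² + 4² + 6² = 16 + 49 + 16 + 36 = 117
117 → 1² + 1² + 7² = 1 + 1 + 49 = 51
51 → 5² + 1² = 25 + 1 = 26
26 → 2² + 6² = 4 + 36 = 40
40 → 4² + 0² = 16 + 0 = 16
16 → 1² + 6² = 1 + 36 = 37
37 → 3² + 7² = 9 + 49 = 58
58 → 5² + 8² = 25 + 64 = 89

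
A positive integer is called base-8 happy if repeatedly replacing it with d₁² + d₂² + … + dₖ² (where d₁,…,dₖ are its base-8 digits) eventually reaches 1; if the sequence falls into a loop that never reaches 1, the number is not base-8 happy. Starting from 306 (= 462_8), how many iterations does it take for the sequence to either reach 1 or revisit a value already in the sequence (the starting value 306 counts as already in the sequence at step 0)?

7

306 = (4,6,2)_8 → 56
56 = (7,0)_8 → 49
49 = (6,1)_8 → 37
37 = (4,5)_8 → 41
41 = (5,1)_8 → 26
26 = (3,2)_8 → 13
13 = (1,5)_8 → 26  — 26 repeats.
That took 7 steps.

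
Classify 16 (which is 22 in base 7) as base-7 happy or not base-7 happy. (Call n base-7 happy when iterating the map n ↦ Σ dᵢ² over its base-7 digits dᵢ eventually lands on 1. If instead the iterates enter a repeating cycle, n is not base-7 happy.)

16 = (2,2)_7 → 2² + 2² = 8
8 = (1,1)_7 → 1² + 1² = 2
2 = (2)_7 → 2² = 4
4 = (4)_7 → 4² = 16  — 16 already seen; the sequence cycles without reaching 1.

not base-7 happy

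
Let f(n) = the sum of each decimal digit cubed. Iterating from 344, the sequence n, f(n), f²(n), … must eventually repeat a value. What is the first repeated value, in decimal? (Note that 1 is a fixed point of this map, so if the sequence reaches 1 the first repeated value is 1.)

371

344 → 3³ + 4³ + 4³ = 27 + 64 + 64 = 155
155 → 1³ + 5³ + 5³ = 1 + 125 + 125 = 251
251 → 2³ + 5³ + 1³ = 8 + 125 + 1 = 134
134 → 1³ + 3³ + 4³ = 1 + 27 + 64 = 92
92 → 9³ + 2³ = 729 + 8 = 737
737 → 7³ + 3³ + 7³ = 343 + 27 + 343 = 713
713 → 7³ + 1³ + 3³ = 343 + 1 + 27 = 371
371 → 3³ + 7³ + 1³ = 27 + 343 + 1 = 371  — 371 already appeared earlier.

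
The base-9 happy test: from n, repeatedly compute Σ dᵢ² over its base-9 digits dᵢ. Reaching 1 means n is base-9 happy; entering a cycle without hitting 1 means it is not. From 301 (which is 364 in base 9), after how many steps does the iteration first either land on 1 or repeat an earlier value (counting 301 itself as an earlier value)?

301 = (3,6,4)_9 → 3² + 6² + 4² = 61
61 = (6,7)_9 → 6² + 7² = 85
85 = (1,0,4)_9 → 1² + 0² + 4² = 17
17 = (1,8)_9 → 1² + 8² = 65
65 = (7,2)_9 → 7² + 2² = 53
53 = (5,8)_9 → 5² + 8² = 89
89 = (1,0,8)_9 → 1² + 0² + 8² = 65  — 65 repeats.
That took 7 steps.

7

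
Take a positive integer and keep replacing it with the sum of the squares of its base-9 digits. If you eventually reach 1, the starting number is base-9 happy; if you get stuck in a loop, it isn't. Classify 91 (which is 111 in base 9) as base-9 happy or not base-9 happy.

91 = (1,1,1)_9 → 1² + 1² + 1² = 1 + 1 + 1 = 3
3 = (3)_9 → 3² = 9
9 = (1,0)_9 → 1² + 0² = 1 + 0 = 1  — reached 1.

base-9 happy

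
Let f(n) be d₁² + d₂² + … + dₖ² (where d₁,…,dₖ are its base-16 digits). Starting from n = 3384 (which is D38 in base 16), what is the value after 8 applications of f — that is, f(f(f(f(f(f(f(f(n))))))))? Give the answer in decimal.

3384 = (13,3,8)_16 → 242
242 = (15,2)_16 → 229
229 = (14,5)_16 → 221
221 = (13,13)_16 → 338
338 = (1,5,2)_16 → 30
30 = (1,14)_16 → 197
197 = (12,5)_16 → 169
169 = (10,9)_16 → 181

181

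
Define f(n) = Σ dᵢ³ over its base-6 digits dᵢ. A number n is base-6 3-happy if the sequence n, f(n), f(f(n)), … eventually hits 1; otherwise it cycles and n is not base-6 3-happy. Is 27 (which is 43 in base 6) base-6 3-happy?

base-6 3-happy

27 = (4,3)_6 → 4³ + 3³ = 91
91 = (2,3,1)_6 → 2³ + 3³ + 1³ = 36
36 = (1,0,0)_6 → 1³ + 0³ + 0³ = 1  — reached 1.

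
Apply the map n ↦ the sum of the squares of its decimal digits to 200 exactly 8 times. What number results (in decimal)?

200 → 4
4 → 16
16 → 37
37 → 58
58 → 89
89 → 145
145 → 42
42 → 20

20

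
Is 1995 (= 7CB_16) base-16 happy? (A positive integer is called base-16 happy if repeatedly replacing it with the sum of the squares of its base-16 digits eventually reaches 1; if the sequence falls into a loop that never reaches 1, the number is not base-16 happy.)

1995 = (7,12,11)_16 → 7² + 12² + 11² = 49 + 144 + 121 = 314
314 = (1,3,10)_16 → 1² + 3² + 10² = 1 + 9 + 100 = 110
110 = (6,14)_16 → 6² + 14² = 36 + 196 = 232
232 = (14,8)_16 → 14² + 8² = 196 + 64 = 260
260 = (1,0,4)_16 → 1² + 0² + 4² = 1 + 0 + 16 = 17
17 = (1,1)_16 → 1² + 1² = 1 + 1 = 2
2 = (2)_16 → 2² = 4
4 = (4)_16 → 4² = 16
16 = (1,0)_16 → 1² + 0² = 1 + 0 = 1  — reached 1.

base-16 happy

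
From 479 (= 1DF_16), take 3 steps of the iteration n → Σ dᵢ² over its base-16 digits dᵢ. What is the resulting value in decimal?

221

479 = (1,13,15)_16 → 1² + 13² + 15² = 395
395 = (1,8,11)_16 → 1² + 8² + 11² = 186
186 = (11,10)_16 → 11² + 10² = 221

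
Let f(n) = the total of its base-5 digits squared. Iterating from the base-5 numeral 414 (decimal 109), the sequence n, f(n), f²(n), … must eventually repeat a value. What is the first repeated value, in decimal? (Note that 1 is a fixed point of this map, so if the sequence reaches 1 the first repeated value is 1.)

1

109 = (4,1,4)_5 → 4² + 1² + 4² = 16 + 1 + 16 = 33
33 = (1,1,3)_5 → 1² + 1² + 3² = 1 + 1 + 9 = 11
11 = (2,1)_5 → 2² + 1² = 4 + 1 = 5
5 = (1,0)_5 → 1² + 0² = 1 + 0 = 1  — reached the fixed point 1.
1 → 1, so 1 is the first repeated value.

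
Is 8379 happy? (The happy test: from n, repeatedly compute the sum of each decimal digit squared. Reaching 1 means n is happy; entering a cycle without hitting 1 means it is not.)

8379 → 8² + 3² + 7² + 9² = 64 + 9 + 49 + 81 = 203
203 → 2² + 0² + 3² = 4 + 0 + 9 = 13
13 → 1² + 3² = 1 + 9 = 10
10 → 1² + 0² = 1 + 0 = 1  — reached 1.

happy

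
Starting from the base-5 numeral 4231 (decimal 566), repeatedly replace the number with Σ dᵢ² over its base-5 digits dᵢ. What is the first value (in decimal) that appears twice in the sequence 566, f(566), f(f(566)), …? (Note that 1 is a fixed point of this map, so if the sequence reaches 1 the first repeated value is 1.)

4

566 = (4,2,3,1)_5 → 4² + 2² + 3² + 1² = 16 + 4 + 9 + 1 = 30
30 = (1,1,0)_5 → 1² + 1² + 0² = 1 + 1 + 0 = 2
2 = (2)_5 → 2² = 4
4 = (4)_5 → 4² = 16
16 = (3,1)_5 → 3² + 1² = 9 + 1 = 10
10 = (2,0)_5 → 2² + 0² = 4 + 0 = 4  — 4 already appeared earlier.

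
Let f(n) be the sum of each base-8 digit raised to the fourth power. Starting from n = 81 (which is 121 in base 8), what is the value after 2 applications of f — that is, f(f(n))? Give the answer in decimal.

32

81 = (1,2,1)_8 → 1⁴ + 2⁴ + 1⁴ = 1 + 16 + 1 = 18
18 = (2,2)_8 → 2⁴ + 2⁴ = 16 + 16 = 32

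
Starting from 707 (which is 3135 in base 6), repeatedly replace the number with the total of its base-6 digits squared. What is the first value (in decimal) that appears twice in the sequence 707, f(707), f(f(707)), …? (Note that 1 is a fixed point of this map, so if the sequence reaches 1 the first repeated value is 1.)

1

707 = (3,1,3,5)_6 → 44
44 = (1,1,2)_6 → 6
6 = (1,0)_6 → 1  — reached the fixed point 1.
1 → 1, so 1 is the first repeated value.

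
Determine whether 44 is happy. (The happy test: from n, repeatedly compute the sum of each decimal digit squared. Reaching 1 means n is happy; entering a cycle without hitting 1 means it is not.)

44 → 32
32 → 13
13 → 10
10 → 1  — reached 1.

happy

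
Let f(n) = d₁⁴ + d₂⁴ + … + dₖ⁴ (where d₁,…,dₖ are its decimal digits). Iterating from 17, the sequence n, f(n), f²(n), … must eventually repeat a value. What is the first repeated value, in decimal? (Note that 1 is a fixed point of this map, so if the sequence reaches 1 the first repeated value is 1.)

17 → 2402
2402 → 288
288 → 8208
8208 → 8208  — 8208 already appeared earlier.

8208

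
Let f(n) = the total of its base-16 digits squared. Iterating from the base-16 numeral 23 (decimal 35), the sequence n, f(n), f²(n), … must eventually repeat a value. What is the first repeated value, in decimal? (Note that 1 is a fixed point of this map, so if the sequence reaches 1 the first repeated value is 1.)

13

35 = (2,3)_16 → 2² + 3² = 13
13 = (13)_16 → 13² = 169
169 = (10,9)_16 → 10² + 9² = 181
181 = (11,5)_16 → 11² + 5² = 146
146 = (9,2)_16 → 9² + 2² = 85
85 = (5,5)_16 → 5² + 5² = 50
50 = (3,2)_16 → 3² + 2² = 13  — 13 already appeared earlier.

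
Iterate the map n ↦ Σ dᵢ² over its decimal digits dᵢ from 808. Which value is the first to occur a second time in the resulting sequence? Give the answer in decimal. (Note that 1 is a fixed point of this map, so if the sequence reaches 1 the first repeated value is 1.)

808 → 8² + 0² + 8² = 128
128 → 1² + 2² + 8² = 69
69 → 6² + 9² = 117
117 → 1² + 1² + 7² = 51
51 → 5² + 1² = 26
26 → 2² + 6² = 40
40 → 4² + 0² = 16
16 → 1² + 6² = 37
37 → 3² + 7² = 58
58 → 5² + 8² = 89
89 → 8² + 9² = 145
145 → 1² + 4² + 5² = 42
42 → 4² + 2² = 20
20 → 2² + 0² = 4
4 → 4² = 16  — 16 already appeared earlier.

16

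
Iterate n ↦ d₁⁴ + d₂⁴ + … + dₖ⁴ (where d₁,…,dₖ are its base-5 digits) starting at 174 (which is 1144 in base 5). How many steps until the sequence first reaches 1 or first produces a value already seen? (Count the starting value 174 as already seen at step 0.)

6

174 = (1,1,4,4)_5 → 1⁴ + 1⁴ + 4⁴ + 4⁴ = 1 + 1 + 256 + 256 = 514
514 = (4,0,2,4)_5 → 4⁴ + 0⁴ + 2⁴ + 4⁴ = 256 + 0 + 16 + 256 = 528
528 = (4,1,0,3)_5 → 4⁴ + 1⁴ + 0⁴ + 3⁴ = 256 + 1 + 0 + 81 = 338
338 = (2,3,2,3)_5 → 2⁴ + 3⁴ + 2⁴ + 3⁴ = 16 + 81 + 16 + 81 = 194
194 = (1,2,3,4)_5 → 1⁴ + 2⁴ + 3⁴ + 4⁴ = 1 + 16 + 81 + 256 = 354
354 = (2,4,0,4)_5 → 2⁴ + 4⁴ + 0⁴ + 4⁴ = 16 + 256 + 0 + 256 = 528  — 528 repeats.
That took 6 steps.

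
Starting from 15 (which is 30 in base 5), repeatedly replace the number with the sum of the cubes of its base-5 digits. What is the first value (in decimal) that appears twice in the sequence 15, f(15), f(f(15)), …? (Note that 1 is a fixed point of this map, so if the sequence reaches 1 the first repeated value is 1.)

9

15 = (3,0)_5 → 3³ + 0³ = 27
27 = (1,0,2)_5 → 1³ + 0³ + 2³ = 9
9 = (1,4)_5 → 1³ + 4³ = 65
65 = (2,3,0)_5 → 2³ + 3³ + 0³ = 35
35 = (1,2,0)_5 → 1³ + 2³ + 0³ = 9  — 9 already appeared earlier.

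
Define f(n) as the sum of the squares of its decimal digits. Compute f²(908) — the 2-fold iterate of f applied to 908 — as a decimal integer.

42

908 → 9² + 0² + 8² = 81 + 0 + 64 = 145
145 → 1² + 4² + 5² = 1 + 16 + 25 = 42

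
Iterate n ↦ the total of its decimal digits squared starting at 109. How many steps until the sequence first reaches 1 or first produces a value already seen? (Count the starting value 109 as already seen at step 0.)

4

109 → 82
82 → 68
68 → 100
100 → 1  — reached 1.
That took 4 steps.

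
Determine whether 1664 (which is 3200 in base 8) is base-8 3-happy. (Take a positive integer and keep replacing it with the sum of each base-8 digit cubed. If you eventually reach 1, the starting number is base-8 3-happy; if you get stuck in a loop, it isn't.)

not base-8 3-happy

1664 = (3,2,0,0)_8 → 3³ + 2³ + 0³ + 0³ = 27 + 8 + 0 + 0 = 35
35 = (4,3)_8 → 4³ + 3³ = 64 + 27 = 91
91 = (1,3,3)_8 → 1³ + 3³ + 3³ = 1 + 27 + 27 = 55
55 = (6,7)_8 → 6³ + 7³ = 216 + 343 = 559
559 = (1,0,5,7)_8 → 1³ + 0³ + 5³ + 7³ = 1 + 0 + 125 + 343 = 469
469 = (7,2,5)_8 → 7³ + 2³ + 5³ = 343 + 8 + 125 = 476
476 = (7,3,4)_8 → 7³ + 3³ + 4³ = 343 + 27 + 64 = 434
434 = (6,6,2)_8 → 6³ + 6³ + 2³ = 216 + 216 + 8 = 440
440 = (6,7,0)_8 → 6³ + 7³ + 0³ = 216 + 343 + 0 = 559  — 559 already seen; the sequence cycles without reaching 1.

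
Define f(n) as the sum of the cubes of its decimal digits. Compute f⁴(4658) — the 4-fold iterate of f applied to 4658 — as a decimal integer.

371

4658 → 4³ + 6³ + 5³ + 8³ = 917
917 → 9³ + 1³ + 7³ = 1073
1073 → 1³ + 0³ + 7³ + 3³ = 371
371 → 3³ + 7³ + 1³ = 371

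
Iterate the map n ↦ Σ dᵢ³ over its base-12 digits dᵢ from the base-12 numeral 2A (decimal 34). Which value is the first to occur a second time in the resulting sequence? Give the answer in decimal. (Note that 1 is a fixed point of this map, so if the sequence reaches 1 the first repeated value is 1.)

34 = (2,10)_12 → 2³ + 10³ = 8 + 1000 = 1008
1008 = (7,0,0)_12 → 7³ + 0³ + 0³ = 343 + 0 + 0 = 343
343 = (2,4,7)_12 → 2³ + 4³ + 7³ = 8 + 64 + 343 = 415
415 = (2,10,7)_12 → 2³ + 10³ + 7³ = 8 + 1000 + 343 = 1351
1351 = (9,4,7)_12 → 9³ + 4³ + 7³ = 729 + 64 + 343 = 1136
1136 = (7,10,8)_12 → 7³ + 10³ + 8³ = 343 + 1000 + 512 = 1855
1855 = (1,0,10,7)_12 → 1³ + 0³ + 10³ + 7³ = 1 + 0 + 1000 + 343 = 1344
1344 = (9,4,0)_12 → 9³ + 4³ + 0³ = 729 + 64 + 0 = 793
793 = (5,6,1)_12 → 5³ + 6³ + 1³ = 125 + 216 + 1 = 342
342 = (2,4,6)_12 → 2³ + 4³ + 6³ = 8 + 64 + 216 = 288
288 = (2,0,0)_12 → 2³ + 0³ + 0³ = 8 + 0 + 0 = 8
8 = (8)_12 → 8³ = 512
512 = (3,6,8)_12 → 3³ + 6³ + 8³ = 27 + 216 + 512 = 755
755 = (5,2,11)_12 → 5³ + 2³ + 11³ = 125 + 8 + 1331 = 1464
1464 = (10,2,0)_12 → 10³ + 2³ + 0³ = 1000 + 8 + 0 = 1008  — 1008 already appeared earlier.

1008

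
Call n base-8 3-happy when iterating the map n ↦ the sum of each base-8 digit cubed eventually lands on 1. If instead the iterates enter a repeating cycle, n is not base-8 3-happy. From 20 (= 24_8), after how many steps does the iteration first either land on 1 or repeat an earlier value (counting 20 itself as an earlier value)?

20 = (2,4)_8 → 2³ + 4³ = 72
72 = (1,1,0)_8 → 1³ + 1³ + 0³ = 2
2 = (2)_8 → 2³ = 8
8 = (1,0)_8 → 1³ + 0³ = 1  — reached 1.
That took 4 steps.

4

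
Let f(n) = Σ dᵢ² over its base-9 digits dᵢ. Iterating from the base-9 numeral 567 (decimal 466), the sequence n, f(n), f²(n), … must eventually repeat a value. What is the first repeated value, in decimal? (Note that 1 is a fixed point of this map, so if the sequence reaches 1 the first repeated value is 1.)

466 = (5,6,7)_9 → 5² + 6² + 7² = 110
110 = (1,3,2)_9 → 1² + 3² + 2² = 14
14 = (1,5)_9 → 1² + 5² = 26
26 = (2,8)_9 → 2² + 8² = 68
68 = (7,5)_9 → 7² + 5² = 74
74 = (8,2)_9 → 8² + 2² = 68  — 68 already appeared earlier.

68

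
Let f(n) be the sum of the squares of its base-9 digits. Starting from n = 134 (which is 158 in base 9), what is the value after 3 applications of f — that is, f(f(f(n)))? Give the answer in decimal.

134 = (1,5,8)_9 → 1² + 5² + 8² = 1 + 25 + 64 = 90
90 = (1,1,0)_9 → 1² + 1² + 0² = 1 + 1 + 0 = 2
2 = (2)_9 → 2² = 4

4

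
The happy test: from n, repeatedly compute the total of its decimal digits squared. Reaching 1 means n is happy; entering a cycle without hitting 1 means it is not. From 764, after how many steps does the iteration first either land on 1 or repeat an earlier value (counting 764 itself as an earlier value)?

11

764 → 7² + 6² + 4² = 101
101 → 1² + 0² + 1² = 2
2 → 2² = 4
4 → 4² = 16
16 → 1² + 6² = 37
37 → 3² + 7² = 58
58 → 5² + 8² = 89
89 → 8² + 9² = 145
145 → 1² + 4² + 5² = 42
42 → 4² + 2² = 20
20 → 2² + 0² = 4  — 4 repeats.
That took 11 steps.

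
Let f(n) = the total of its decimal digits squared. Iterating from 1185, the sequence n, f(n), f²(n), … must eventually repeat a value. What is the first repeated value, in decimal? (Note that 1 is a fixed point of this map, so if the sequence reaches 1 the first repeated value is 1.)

1185 → 91
91 → 82
82 → 68
68 → 100
100 → 1  — reached the fixed point 1.
1 → 1, so 1 is the first repeated value.

1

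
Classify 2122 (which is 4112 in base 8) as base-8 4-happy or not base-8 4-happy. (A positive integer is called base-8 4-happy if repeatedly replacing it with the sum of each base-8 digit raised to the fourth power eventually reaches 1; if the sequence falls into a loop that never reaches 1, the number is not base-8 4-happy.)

2122 = (4,1,1,2)_8 → 4⁴ + 1⁴ + 1⁴ + 2⁴ = 274
274 = (4,2,2)_8 → 4⁴ + 2⁴ + 2⁴ = 288
288 = (4,4,0)_8 → 4⁴ + 4⁴ + 0⁴ = 512
512 = (1,0,0,0)_8 → 1⁴ + 0⁴ + 0⁴ + 0⁴ = 1  — reached 1.

base-8 4-happy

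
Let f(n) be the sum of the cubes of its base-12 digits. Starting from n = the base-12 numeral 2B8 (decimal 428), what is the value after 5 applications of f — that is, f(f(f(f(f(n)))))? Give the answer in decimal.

1728

428 = (2,11,8)_12 → 1851
1851 = (1,0,10,3)_12 → 1028
1028 = (7,1,8)_12 → 856
856 = (5,11,4)_12 → 1520
1520 = (10,6,8)_12 → 1728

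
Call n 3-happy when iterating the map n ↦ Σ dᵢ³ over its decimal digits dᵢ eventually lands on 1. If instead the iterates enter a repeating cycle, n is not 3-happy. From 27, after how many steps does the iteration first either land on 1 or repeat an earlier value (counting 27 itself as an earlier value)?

3

27 → 2³ + 7³ = 351
351 → 3³ + 5³ + 1³ = 153
153 → 1³ + 5³ + 3³ = 153  — 153 repeats.
That took 3 steps.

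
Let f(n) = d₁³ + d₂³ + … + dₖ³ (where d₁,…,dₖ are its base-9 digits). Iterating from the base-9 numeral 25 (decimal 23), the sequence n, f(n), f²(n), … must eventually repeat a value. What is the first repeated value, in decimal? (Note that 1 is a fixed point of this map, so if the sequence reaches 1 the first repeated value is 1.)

469

23 = (2,5)_9 → 2³ + 5³ = 133
133 = (1,5,7)_9 → 1³ + 5³ + 7³ = 469
469 = (5,7,1)_9 → 5³ + 7³ + 1³ = 469  — 469 already appeared earlier.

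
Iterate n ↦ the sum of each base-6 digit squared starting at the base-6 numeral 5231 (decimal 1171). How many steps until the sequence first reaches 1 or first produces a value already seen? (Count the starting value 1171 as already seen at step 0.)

11

1171 = (5,2,3,1)_6 → 39
39 = (1,0,3)_6 → 10
10 = (1,4)_6 → 17
17 = (2,5)_6 → 29
29 = (4,5)_6 → 41
41 = (1,0,5)_6 → 26
26 = (4,2)_6 → 20
20 = (3,2)_6 → 13
13 = (2,1)_6 → 5
5 = (5)_6 → 25
25 = (4,1)_6 → 17  — 17 repeats.
That took 11 steps.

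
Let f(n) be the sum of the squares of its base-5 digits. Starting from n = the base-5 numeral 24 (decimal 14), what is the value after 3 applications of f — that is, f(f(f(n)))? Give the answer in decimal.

14 = (2,4)_5 → 2² + 4² = 20
20 = (4,0)_5 → 4² + 0² = 16
16 = (3,1)_5 → 3² + 1² = 10

10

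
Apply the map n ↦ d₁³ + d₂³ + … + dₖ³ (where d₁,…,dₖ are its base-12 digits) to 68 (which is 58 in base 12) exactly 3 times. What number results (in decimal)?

68 = (5,8)_12 → 637
637 = (4,5,1)_12 → 190
190 = (1,3,10)_12 → 1028

1028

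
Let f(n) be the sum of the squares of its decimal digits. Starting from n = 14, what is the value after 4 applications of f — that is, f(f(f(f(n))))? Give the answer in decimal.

29

14 → 1² + 4² = 17
17 → 1² + 7² = 50
50 → 5² + 0² = 25
25 → 2² + 5² = 29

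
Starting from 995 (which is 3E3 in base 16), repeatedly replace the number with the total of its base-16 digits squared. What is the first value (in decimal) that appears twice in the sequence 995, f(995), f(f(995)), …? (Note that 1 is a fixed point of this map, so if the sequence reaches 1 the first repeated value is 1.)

146

995 = (3,14,3)_16 → 3² + 14² + 3² = 214
214 = (13,6)_16 → 13² + 6² = 205
205 = (12,13)_16 → 12² + 13² = 313
313 = (1,3,9)_16 → 1² + 3² + 9² = 91
91 = (5,11)_16 → 5² + 11² = 146
146 = (9,2)_16 → 9² + 2² = 85
85 = (5,5)_16 → 5² + 5² = 50
50 = (3,2)_16 → 3² + 2² = 13
13 = (13)_16 → 13² = 169
169 = (10,9)_16 → 10² + 9² = 181
181 = (11,5)_16 → 11² + 5² = 146  — 146 already appeared earlier.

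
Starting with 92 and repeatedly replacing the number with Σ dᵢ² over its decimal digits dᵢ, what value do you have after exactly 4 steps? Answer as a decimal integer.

42

92 → 9² + 2² = 81 + 4 = 85
85 → 8² + 5² = 64 + 25 = 89
89 → 8² + 9² = 64 + 81 = 145
145 → 1² + 4² + 5² = 1 + 16 + 25 = 42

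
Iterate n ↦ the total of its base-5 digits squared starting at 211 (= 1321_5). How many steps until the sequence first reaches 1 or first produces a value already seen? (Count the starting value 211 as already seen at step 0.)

211 = (1,3,2,1)_5 → 1² + 3² + 2² + 1² = 1 + 9 + 4 + 1 = 15
15 = (3,0)_5 → 3² + 0² = 9 + 0 = 9
9 = (1,4)_5 → 1² + 4² = 1 + 16 = 17
17 = (3,2)_5 → 3² + 2² = 9 + 4 = 13
13 = (2,3)_5 → 2² + 3² = 4 + 9 = 13  — 13 repeats.
That took 5 steps.

5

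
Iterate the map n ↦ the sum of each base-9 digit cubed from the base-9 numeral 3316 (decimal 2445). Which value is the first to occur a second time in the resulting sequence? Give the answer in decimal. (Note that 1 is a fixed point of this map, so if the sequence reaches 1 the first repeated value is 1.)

27

2445 = (3,3,1,6)_9 → 3³ + 3³ + 1³ + 6³ = 27 + 27 + 1 + 216 = 271
271 = (3,3,1)_9 → 3³ + 3³ + 1³ = 27 + 27 + 1 = 55
55 = (6,1)_9 → 6³ + 1³ = 216 + 1 = 217
217 = (2,6,1)_9 → 2³ + 6³ + 1³ = 8 + 216 + 1 = 225
225 = (2,7,0)_9 → 2³ + 7³ + 0³ = 8 + 343 + 0 = 351
351 = (4,3,0)_9 → 4³ + 3³ + 0³ = 64 + 27 + 0 = 91
91 = (1,1,1)_9 → 1³ + 1³ + 1³ = 1 + 1 + 1 = 3
3 = (3)_9 → 3³ = 27
27 = (3,0)_9 → 3³ + 0³ = 27 + 0 = 27  — 27 already appeared earlier.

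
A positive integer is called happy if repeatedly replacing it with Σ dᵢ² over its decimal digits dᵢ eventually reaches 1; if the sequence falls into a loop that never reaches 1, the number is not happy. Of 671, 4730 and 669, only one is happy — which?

671: 671 → 86 → 100 → 1  — reaches 1 (happy)
4730: 4730 → 74 → 65 → 61 → 37 → 58 → 89 → 145 → 42 → 20 → 4 → 16 → 37  — repeats 37 (not happy)
669: 669 → 153 → 35 → 34 → 25 → 29 → 85 → 89 → 145 → 42 → 20 → 4 → 16 → 37 → 58 → 89  — repeats 89 (not happy)

671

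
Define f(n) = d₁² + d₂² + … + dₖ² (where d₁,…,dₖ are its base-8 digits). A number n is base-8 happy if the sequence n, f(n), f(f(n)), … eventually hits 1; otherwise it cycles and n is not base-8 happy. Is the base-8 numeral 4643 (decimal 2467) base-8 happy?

2467 = (4,6,4,3)_8 → 77
77 = (1,1,5)_8 → 27
27 = (3,3)_8 → 18
18 = (2,2)_8 → 8
8 = (1,0)_8 → 1  — reached 1.

base-8 happy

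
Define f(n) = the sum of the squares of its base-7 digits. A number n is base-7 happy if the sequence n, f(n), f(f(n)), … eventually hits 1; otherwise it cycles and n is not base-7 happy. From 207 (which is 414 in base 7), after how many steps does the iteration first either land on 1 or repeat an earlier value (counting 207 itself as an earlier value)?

6

207 = (4,1,4)_7 → 33
33 = (4,5)_7 → 41
41 = (5,6)_7 → 61
61 = (1,1,5)_7 → 27
27 = (3,6)_7 → 45
45 = (6,3)_7 → 45  — 45 repeats.
That took 6 steps.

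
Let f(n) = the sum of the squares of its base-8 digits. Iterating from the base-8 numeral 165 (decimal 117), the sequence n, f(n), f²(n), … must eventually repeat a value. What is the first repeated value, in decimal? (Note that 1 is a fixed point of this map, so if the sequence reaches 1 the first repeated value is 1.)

25

117 = (1,6,5)_8 → 1² + 6² + 5² = 62
62 = (7,6)_8 → 7² + 6² = 85
85 = (1,2,5)_8 → 1² + 2² + 5² = 30
30 = (3,6)_8 → 3² + 6² = 45
45 = (5,5)_8 → 5² + 5² = 50
50 = (6,2)_8 → 6² + 2² = 40
40 = (5,0)_8 → 5² + 0² = 25
25 = (3,1)_8 → 3² + 1² = 10
10 = (1,2)_8 → 1² + 2² = 5
5 = (5)_8 → 5² = 25  — 25 already appeared earlier.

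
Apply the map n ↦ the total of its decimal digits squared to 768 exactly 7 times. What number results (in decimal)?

16

768 → 7² + 6² + 8² = 49 + 36 + 64 = 149
149 → 1² + 4² + 9² = 1 + 16 + 81 = 98
98 → 9² + 8² = 81 + 64 = 145
145 → 1² + 4² + 5² = 1 + 16 + 25 = 42
42 → 4² + 2² = 16 + 4 = 20
20 → 2² + 0² = 4 + 0 = 4
4 → 4² = 16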